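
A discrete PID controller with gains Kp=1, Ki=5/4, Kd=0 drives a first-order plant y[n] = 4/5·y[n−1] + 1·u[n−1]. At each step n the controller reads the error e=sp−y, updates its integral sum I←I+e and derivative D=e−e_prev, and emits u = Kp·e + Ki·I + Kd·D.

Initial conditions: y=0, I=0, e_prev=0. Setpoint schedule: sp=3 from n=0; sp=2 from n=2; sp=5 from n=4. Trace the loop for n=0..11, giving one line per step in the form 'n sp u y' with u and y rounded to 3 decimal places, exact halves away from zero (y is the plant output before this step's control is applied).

0 3 6.750 0.000
1 3 -4.688 6.750
2 2 1.959 0.713
3 2 -0.519 2.529
4 5 7.876 1.504
5 5 -4.798 9.079
6 5 4.984 2.465
7 5 -1.952 6.956
8 5 3.125 3.613
9 5 -0.547 6.016
10 5 2.121 4.266
11 5 0.186 5.534

(exact arithmetic carried between steps; '≈' marks a value shown rounded to 6 d.p. or computed from one; I and e_prev carry over from the previous line; the table rounds u and y to 3 d.p., halves away from zero)
n=0: y=0, sp=3, e=sp−y=3; I=3, D=e−e_prev=3; u=1·3+5/4·3+0·3=6.75; next y=4/5·0+1·6.75=6.75
n=1: y=6.75, sp=3, e=sp−y=-3.75; I=-0.75, D=e−e_prev=-6.75; u=1·(-3.75)+5/4·(-0.75)+0·(-6.75)=-4.6875; next y=4/5·6.75+1·(-4.6875)=0.7125
n=2: y=0.7125, sp=2, e=sp−y=1.2875; I=0.5375, D=e−e_prev=5.0375; u=1·1.2875+5/4·0.5375+0·5.0375=1.959375; next y=4/5·0.7125+1·1.959375=2.529375
n=3: y=2.529375, sp=2, e=sp−y=-0.529375; I=0.008125, D=e−e_prev=-1.816875; u=1·(-0.529375)+5/4·0.008125+0·(-1.816875)≈-0.519219; next y=4/5·2.529375+1·(-0.519219)≈1.504281
n=4: y≈1.504281, sp=5, e=sp−y≈3.495719; I≈3.503844, D=e−e_prev≈4.025094; u=1·3.495719+5/4·3.503844+0·4.025094≈7.875523; next y=4/5·1.504281+1·7.875523≈9.078948
n=5: y≈9.078948, sp=5, e=sp−y≈-4.078948; I≈-0.575105, D=e−e_prev≈-7.574667; u=1·(-4.078948)+5/4·(-0.575105)+0·(-7.574667)≈-4.797829; next y=4/5·9.078948+1·(-4.797829)≈2.465329
n=6: y≈2.465329, sp=5, e=sp−y≈2.534671; I≈1.959566, D=e−e_prev≈6.613619; u=1·2.534671+5/4·1.959566+0·6.613619≈4.984128; next y=4/5·2.465329+1·4.984128≈6.956391
n=7: y≈6.956391, sp=5, e=sp−y≈-1.956391; I≈0.003174, D=e−e_prev≈-4.491062; u=1·(-1.956391)+5/4·0.003174+0·(-4.491062)≈-1.952423; next y=4/5·6.956391+1·(-1.952423)≈3.612690
n=8: y≈3.612690, sp=5, e=sp−y≈1.387310; I≈1.390485, D=e−e_prev≈3.343702; u=1·1.387310+5/4·1.390485+0·3.343702≈3.125416; next y=4/5·3.612690+1·3.125416≈6.015568
n=9: y≈6.015568, sp=5, e=sp−y≈-1.015568; I≈0.374917, D=e−e_prev≈-2.402878; u=1·(-1.015568)+5/4·0.374917+0·(-2.402878)≈-0.546922; next y=4/5·6.015568+1·(-0.546922)≈4.265532
n=10: y≈4.265532, sp=5, e=sp−y≈0.734468; I≈1.109384, D=e−e_prev≈1.750036; u=1·0.734468+5/4·1.109384+0·1.750036≈2.121198; next y=4/5·4.265532+1·2.121198≈5.533624
n=11: y≈5.533624, sp=5, e=sp−y≈-0.533624; I≈0.575760, D=e−e_prev≈-1.268092; u=1·(-0.533624)+5/4·0.575760+0·(-1.268092)≈0.186076; next y=4/5·5.533624+1·0.186076≈4.612976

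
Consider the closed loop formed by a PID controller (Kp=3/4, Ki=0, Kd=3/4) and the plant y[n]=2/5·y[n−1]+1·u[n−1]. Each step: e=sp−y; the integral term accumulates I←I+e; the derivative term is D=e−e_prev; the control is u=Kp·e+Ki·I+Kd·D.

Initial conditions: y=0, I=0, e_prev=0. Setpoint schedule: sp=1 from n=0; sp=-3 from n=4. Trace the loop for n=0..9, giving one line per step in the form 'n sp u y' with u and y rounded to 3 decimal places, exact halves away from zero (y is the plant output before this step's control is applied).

0 1 1.500 0.000
1 1 -1.500 1.500
2 1 3.225 -0.900
3 1 -4.223 2.865
4 -3 1.514 -3.077
5 -3 -4.982 0.283
6 -3 5.265 -4.869
7 -3 -10.878 3.318
8 -3 14.564 -9.551
9 -3 -25.529 10.744

(exact arithmetic carried between steps; '≈' marks a value shown rounded to 6 d.p. or computed from one; I and e_prev carry over from the previous line; the table rounds u and y to 3 d.p., halves away from zero)
n=0: y=0, sp=1, e=sp−y=1; I=1, D=e−e_prev=1; u=3/4·1+0·1+3/4·1=1.5; next y=2/5·0+1·1.5=1.5
n=1: y=1.5, sp=1, e=sp−y=-0.5; I=0.5, D=e−e_prev=-1.5; u=3/4·(-0.5)+0·0.5+3/4·(-1.5)=-1.5; next y=2/5·1.5+1·(-1.5)=-0.9
n=2: y=-0.9, sp=1, e=sp−y=1.9; I=2.4, D=e−e_prev=2.4; u=3/4·1.9+0·2.4+3/4·2.4=3.225; next y=2/5·(-0.9)+1·3.225=2.865
n=3: y=2.865, sp=1, e=sp−y=-1.865; I=0.535, D=e−e_prev=-3.765; u=3/4·(-1.865)+0·0.535+3/4·(-3.765)=-4.2225; next y=2/5·2.865+1·(-4.2225)=-3.0765
n=4: y=-3.0765, sp=-3, e=sp−y=0.0765; I=0.6115, D=e−e_prev=1.9415; u=3/4·0.0765+0·0.6115+3/4·1.9415=1.5135; next y=2/5·(-3.0765)+1·1.5135=0.2829
n=5: y=0.2829, sp=-3, e=sp−y=-3.2829; I=-2.6714, D=e−e_prev=-3.3594; u=3/4·(-3.2829)+0·(-2.6714)+3/4·(-3.3594)=-4.981725; next y=2/5·0.2829+1·(-4.981725)=-4.868565
n=6: y=-4.868565, sp=-3, e=sp−y=1.868565; I=-0.802835, D=e−e_prev=5.151465; u=3/4·1.868565+0·(-0.802835)+3/4·5.151465≈5.265023; next y=2/5·(-4.868565)+1·5.265023≈3.317597
n=7: y≈3.317597, sp=-3, e=sp−y≈-6.317597; I≈-7.120432, D=e−e_prev≈-8.186162; u=3/4·(-6.317597)+0·(-7.120432)+3/4·(-8.186162)≈-10.877819; next y=2/5·3.317597+1·(-10.877819)≈-9.550780
n=8: y≈-9.550780, sp=-3, e=sp−y≈6.550780; I≈-0.569652, D=e−e_prev≈12.868376; u=3/4·6.550780+0·(-0.569652)+3/4·12.868376≈14.564367; next y=2/5·(-9.550780)+1·14.564367≈10.744055
n=9: y≈10.744055, sp=-3, e=sp−y≈-13.744055; I≈-14.313707, D=e−e_prev≈-20.294835; u=3/4·(-13.744055)+0·(-14.313707)+3/4·(-20.294835)≈-25.529168; next y=2/5·10.744055+1·(-25.529168)≈-21.231546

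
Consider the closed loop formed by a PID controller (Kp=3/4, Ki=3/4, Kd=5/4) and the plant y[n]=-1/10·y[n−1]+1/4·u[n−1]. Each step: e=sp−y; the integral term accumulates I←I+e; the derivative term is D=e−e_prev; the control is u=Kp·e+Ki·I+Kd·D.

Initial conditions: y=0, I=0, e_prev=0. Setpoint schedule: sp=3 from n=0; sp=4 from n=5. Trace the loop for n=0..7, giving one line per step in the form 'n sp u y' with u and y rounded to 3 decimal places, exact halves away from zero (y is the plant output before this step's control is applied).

(exact arithmetic carried between steps; '≈' marks a value shown rounded to 6 d.p. or computed from one; I and e_prev carry over from the previous line; the table rounds u and y to 3 d.p., halves away from zero)
n=0: y=0, sp=3, e=sp−y=3; I=3, D=e−e_prev=3; u=3/4·3+3/4·3+5/4·3=8.25; next y=-1/10·0+1/4·8.25=2.0625
n=1: y=2.0625, sp=3, e=sp−y=0.9375; I=3.9375, D=e−e_prev=-2.0625; u=3/4·0.9375+3/4·3.9375+5/4·(-2.0625)=1.078125; next y=-1/10·2.0625+1/4·1.078125≈0.063281
n=2: y≈0.063281, sp=3, e=sp−y≈2.936719; I≈6.874219, D=e−e_prev≈1.999219; u=3/4·2.936719+3/4·6.874219+5/4·1.999219≈9.857227; next y=-1/10·0.063281+1/4·9.857227≈2.457979
n=3: y≈2.457979, sp=3, e=sp−y≈0.542021; I≈7.416240, D=e−e_prev≈-2.394697; u=3/4·0.542021+3/4·7.416240+5/4·(-2.394697)≈2.975325; next y=-1/10·2.457979+1/4·2.975325≈0.498033
n=4: y≈0.498033, sp=3, e=sp−y≈2.501967; I≈9.918207, D=e−e_prev≈1.959945; u=3/4·2.501967+3/4·9.918207+5/4·1.959945≈11.765062; next y=-1/10·0.498033+1/4·11.765062≈2.891462
n=5: y≈2.891462, sp=4, e=sp−y≈1.108538; I≈11.026745, D=e−e_prev≈-1.393429; u=3/4·1.108538+3/4·11.026745+5/4·(-1.393429)≈7.359676; next y=-1/10·2.891462+1/4·7.359676≈1.550773
n=6: y≈1.550773, sp=4, e=sp−y≈2.449227; I≈13.475972, D=e−e_prev≈1.340689; u=3/4·2.449227+3/4·13.475972+5/4·1.340689≈13.619761; next y=-1/10·1.550773+1/4·13.619761≈3.249863
n=7: y≈3.249863, sp=4, e=sp−y≈0.750137; I≈14.226109, D=e−e_prev≈-1.699090; u=3/4·0.750137+3/4·14.226109+5/4·(-1.699090)≈9.108322; next y=-1/10·3.249863+1/4·9.108322≈1.952094

0 3 8.250 0.000
1 3 1.078 2.063
2 3 9.857 0.063
3 3 2.975 2.458
4 3 11.765 0.498
5 4 7.360 2.891
6 4 13.620 1.551
7 4 9.108 3.250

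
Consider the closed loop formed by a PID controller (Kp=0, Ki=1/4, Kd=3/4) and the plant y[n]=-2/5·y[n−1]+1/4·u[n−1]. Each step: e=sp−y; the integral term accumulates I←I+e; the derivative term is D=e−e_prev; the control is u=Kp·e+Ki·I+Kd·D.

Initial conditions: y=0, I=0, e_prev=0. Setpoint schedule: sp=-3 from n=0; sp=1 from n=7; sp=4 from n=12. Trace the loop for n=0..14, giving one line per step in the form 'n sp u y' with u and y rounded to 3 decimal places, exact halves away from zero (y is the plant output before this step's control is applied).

(exact arithmetic carried between steps; '≈' marks a value shown rounded to 6 d.p. or computed from one; I and e_prev carry over from the previous line; the table rounds u and y to 3 d.p., halves away from zero)
n=0: y=0, sp=-3, e=sp−y=-3; I=-3, D=e−e_prev=-3; u=0·(-3)+1/4·(-3)+3/4·(-3)=-3; next y=-2/5·0+1/4·(-3)=-0.75
n=1: y=-0.75, sp=-3, e=sp−y=-2.25; I=-5.25, D=e−e_prev=0.75; u=0·(-2.25)+1/4·(-5.25)+3/4·0.75=-0.75; next y=-2/5·(-0.75)+1/4·(-0.75)=0.1125
n=2: y=0.1125, sp=-3, e=sp−y=-3.1125; I=-8.3625, D=e−e_prev=-0.8625; u=0·(-3.1125)+1/4·(-8.3625)+3/4·(-0.8625)=-2.7375; next y=-2/5·0.1125+1/4·(-2.7375)=-0.729375
n=3: y=-0.729375, sp=-3, e=sp−y=-2.270625; I=-10.633125, D=e−e_prev=0.841875; u=0·(-2.270625)+1/4·(-10.633125)+3/4·0.841875=-2.026875; next y=-2/5·(-0.729375)+1/4·(-2.026875)≈-0.214969
n=4: y≈-0.214969, sp=-3, e=sp−y≈-2.785031; I≈-13.418156, D=e−e_prev≈-0.514406; u=0·(-2.785031)+1/4·(-13.418156)+3/4·(-0.514406)≈-3.740344; next y=-2/5·(-0.214969)+1/4·(-3.740344)≈-0.849098
n=5: y≈-0.849098, sp=-3, e=sp−y≈-2.150902; I≈-15.569058, D=e−e_prev≈0.634130; u=0·(-2.150902)+1/4·(-15.569058)+3/4·0.634130≈-3.416667; next y=-2/5·(-0.849098)+1/4·(-3.416667)≈-0.514527
n=6: y≈-0.514527, sp=-3, e=sp−y≈-2.485473; I≈-18.054530, D=e−e_prev≈-0.334571; u=0·(-2.485473)+1/4·(-18.054530)+3/4·(-0.334571)≈-4.764561; next y=-2/5·(-0.514527)+1/4·(-4.764561)≈-0.985329
n=7: y≈-0.985329, sp=1, e=sp−y≈1.985329; I≈-16.069201, D=e−e_prev≈4.470802; u=0·1.985329+1/4·(-16.069201)+3/4·4.470802≈-0.664199; next y=-2/5·(-0.985329)+1/4·(-0.664199)≈0.228082
n=8: y≈0.228082, sp=1, e=sp−y≈0.771918; I≈-15.297283, D=e−e_prev≈-1.213411; u=0·0.771918+1/4·(-15.297283)+3/4·(-1.213411)≈-4.734379; next y=-2/5·0.228082+1/4·(-4.734379)≈-1.274828
n=9: y≈-1.274828, sp=1, e=sp−y≈2.274828; I≈-13.022456, D=e−e_prev≈1.502910; u=0·2.274828+1/4·(-13.022456)+3/4·1.502910≈-2.128432; next y=-2/5·(-1.274828)+1/4·(-2.128432)≈-0.022177
n=10: y≈-0.022177, sp=1, e=sp−y≈1.022177; I≈-12.000279, D=e−e_prev≈-1.252651; u=0·1.022177+1/4·(-12.000279)+3/4·(-1.252651)≈-3.939558; next y=-2/5·(-0.022177)+1/4·(-3.939558)≈-0.976019
n=11: y≈-0.976019, sp=1, e=sp−y≈1.976019; I≈-10.024260, D=e−e_prev≈0.953842; u=0·1.976019+1/4·(-10.024260)+3/4·0.953842≈-1.790684; next y=-2/5·(-0.976019)+1/4·(-1.790684)≈-0.057263
n=12: y≈-0.057263, sp=4, e=sp−y≈4.057263; I≈-5.966997, D=e−e_prev≈2.081245; u=0·4.057263+1/4·(-5.966997)+3/4·2.081245≈0.069184; next y=-2/5·(-0.057263)+1/4·0.069184≈0.040201
n=13: y≈0.040201, sp=4, e=sp−y≈3.959799; I≈-2.007198, D=e−e_prev≈-0.097465; u=0·3.959799+1/4·(-2.007198)+3/4·(-0.097465)≈-0.574898; next y=-2/5·0.040201+1/4·(-0.574898)≈-0.159805
n=14: y≈-0.159805, sp=4, e=sp−y≈4.159805; I≈2.152607, D=e−e_prev≈0.200007; u=0·4.159805+1/4·2.152607+3/4·0.200007≈0.688157; next y=-2/5·(-0.159805)+1/4·0.688157≈0.235961

0 -3 -3.000 0.000
1 -3 -0.750 -0.750
2 -3 -2.738 0.113
3 -3 -2.027 -0.729
4 -3 -3.740 -0.215
5 -3 -3.417 -0.849
6 -3 -4.765 -0.515
7 1 -0.664 -0.985
8 1 -4.734 0.228
9 1 -2.128 -1.275
10 1 -3.940 -0.022
11 1 -1.791 -0.976
12 4 0.069 -0.057
13 4 -0.575 0.040
14 4 0.688 -0.160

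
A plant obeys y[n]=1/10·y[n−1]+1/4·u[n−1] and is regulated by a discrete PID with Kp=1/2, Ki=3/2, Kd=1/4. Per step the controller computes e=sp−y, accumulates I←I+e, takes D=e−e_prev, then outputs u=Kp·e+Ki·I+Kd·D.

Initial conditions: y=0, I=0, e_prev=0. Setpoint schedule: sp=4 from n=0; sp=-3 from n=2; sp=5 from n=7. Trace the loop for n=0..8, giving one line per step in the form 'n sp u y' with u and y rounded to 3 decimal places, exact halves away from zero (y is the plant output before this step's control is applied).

0 4 9.000 0.000
1 4 8.938 2.250
2 -3 -4.096 2.459
3 -3 -3.199 -0.778
4 -3 -7.117 -0.877
5 -3 -8.099 -1.867
6 -3 -9.271 -2.212
7 5 8.197 -2.539
8 5 7.671 1.795

(exact arithmetic carried between steps; '≈' marks a value shown rounded to 6 d.p. or computed from one; I and e_prev carry over from the previous line; the table rounds u and y to 3 d.p., halves away from zero)
n=0: y=0, sp=4, e=sp−y=4; I=4, D=e−e_prev=4; u=1/2·4+3/2·4+1/4·4=9; next y=1/10·0+1/4·9=2.25
n=1: y=2.25, sp=4, e=sp−y=1.75; I=5.75, D=e−e_prev=-2.25; u=1/2·1.75+3/2·5.75+1/4·(-2.25)=8.9375; next y=1/10·2.25+1/4·8.9375=2.459375
n=2: y=2.459375, sp=-3, e=sp−y=-5.459375; I=0.290625, D=e−e_prev=-7.209375; u=1/2·(-5.459375)+3/2·0.290625+1/4·(-7.209375)≈-4.096094; next y=1/10·2.459375+1/4·(-4.096094)≈-0.778086
n=3: y≈-0.778086, sp=-3, e=sp−y≈-2.221914; I≈-1.931289, D=e−e_prev≈3.237461; u=1/2·(-2.221914)+3/2·(-1.931289)+1/4·3.237461≈-3.198525; next y=1/10·(-0.778086)+1/4·(-3.198525)≈-0.877440
n=4: y≈-0.877440, sp=-3, e=sp−y≈-2.122560; I≈-4.053849, D=e−e_prev≈0.099354; u=1/2·(-2.122560)+3/2·(-4.053849)+1/4·0.099354≈-7.117215; next y=1/10·(-0.877440)+1/4·(-7.117215)≈-1.867048
n=5: y≈-1.867048, sp=-3, e=sp−y≈-1.132952; I≈-5.186801, D=e−e_prev≈0.989608; u=1/2·(-1.132952)+3/2·(-5.186801)+1/4·0.989608≈-8.099276; next y=1/10·(-1.867048)+1/4·(-8.099276)≈-2.211524
n=6: y≈-2.211524, sp=-3, e=sp−y≈-0.788476; I≈-5.975278, D=e−e_prev≈0.344476; u=1/2·(-0.788476)+3/2·(-5.975278)+1/4·0.344476≈-9.271035; next y=1/10·(-2.211524)+1/4·(-9.271035)≈-2.538911
n=7: y≈-2.538911, sp=5, e=sp−y≈7.538911; I≈1.563634, D=e−e_prev≈8.327387; u=1/2·7.538911+3/2·1.563634+1/4·8.327387≈8.196753; next y=1/10·(-2.538911)+1/4·8.196753≈1.795297
n=8: y≈1.795297, sp=5, e=sp−y≈3.204703; I≈4.768337, D=e−e_prev≈-4.334208; u=1/2·3.204703+3/2·4.768337+1/4·(-4.334208)≈7.671304; next y=1/10·1.795297+1/4·7.671304≈2.097356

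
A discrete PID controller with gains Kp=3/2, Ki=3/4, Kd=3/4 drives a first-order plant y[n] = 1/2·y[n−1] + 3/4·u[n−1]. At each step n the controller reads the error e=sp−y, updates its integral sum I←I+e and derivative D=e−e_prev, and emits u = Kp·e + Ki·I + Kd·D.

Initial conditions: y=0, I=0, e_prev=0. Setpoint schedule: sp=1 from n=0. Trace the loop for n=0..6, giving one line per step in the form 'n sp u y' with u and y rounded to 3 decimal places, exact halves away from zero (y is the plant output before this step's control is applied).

0 1 3.000 0.000
1 1 -3.750 2.250
2 1 8.813 -1.688
3 1 -14.484 5.766
4 1 28.770 -7.980
5 1 -51.507 17.587
6 1 97.499 -29.837

(exact arithmetic carried between steps; '≈' marks a value shown rounded to 6 d.p. or computed from one; I and e_prev carry over from the previous line; the table rounds u and y to 3 d.p., halves away from zero)
n=0: y=0, sp=1, e=sp−y=1; I=1, D=e−e_prev=1; u=3/2·1+3/4·1+3/4·1=3; next y=1/2·0+3/4·3=2.25
n=1: y=2.25, sp=1, e=sp−y=-1.25; I=-0.25, D=e−e_prev=-2.25; u=3/2·(-1.25)+3/4·(-0.25)+3/4·(-2.25)=-3.75; next y=1/2·2.25+3/4·(-3.75)=-1.6875
n=2: y=-1.6875, sp=1, e=sp−y=2.6875; I=2.4375, D=e−e_prev=3.9375; u=3/2·2.6875+3/4·2.4375+3/4·3.9375=8.8125; next y=1/2·(-1.6875)+3/4·8.8125=5.765625
n=3: y=5.765625, sp=1, e=sp−y=-4.765625; I=-2.328125, D=e−e_prev=-7.453125; u=3/2·(-4.765625)+3/4·(-2.328125)+3/4·(-7.453125)=-14.484375; next y=1/2·5.765625+3/4·(-14.484375)≈-7.980469
n=4: y≈-7.980469, sp=1, e=sp−y≈8.980469; I≈6.652344, D=e−e_prev≈13.746094; u=3/2·8.980469+3/4·6.652344+3/4·13.746094≈28.769531; next y=1/2·(-7.980469)+3/4·28.769531≈17.586914
n=5: y≈17.586914, sp=1, e=sp−y≈-16.586914; I≈-9.934570, D=e−e_prev≈-25.567383; u=3/2·(-16.586914)+3/4·(-9.934570)+3/4·(-25.567383)≈-51.506836; next y=1/2·17.586914+3/4·(-51.506836)≈-29.836670
n=6: y≈-29.836670, sp=1, e=sp−y≈30.836670; I≈20.902100, D=e−e_prev≈47.423584; u=3/2·30.836670+3/4·20.902100+3/4·47.423584≈97.499268; next y=1/2·(-29.836670)+3/4·97.499268≈58.206116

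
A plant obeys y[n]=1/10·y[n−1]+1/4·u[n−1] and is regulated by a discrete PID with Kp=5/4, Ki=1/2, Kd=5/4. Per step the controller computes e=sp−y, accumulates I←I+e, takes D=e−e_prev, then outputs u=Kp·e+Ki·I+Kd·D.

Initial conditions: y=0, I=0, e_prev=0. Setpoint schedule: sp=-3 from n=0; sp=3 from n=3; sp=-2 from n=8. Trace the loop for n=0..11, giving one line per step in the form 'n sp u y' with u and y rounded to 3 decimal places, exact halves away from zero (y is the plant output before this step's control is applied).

0 -3 -9.000 0.000
1 -3 0.000 -2.250
2 -3 -9.263 -0.225
3 3 16.221 -2.338
4 3 -9.730 3.821
5 3 15.174 -2.050
6 3 -6.557 3.588
7 3 14.804 -1.280
8 -2 -18.702 3.573
9 -2 14.501 -4.318
10 -2 -16.739 3.194
11 -2 11.231 -3.865

(exact arithmetic carried between steps; '≈' marks a value shown rounded to 6 d.p. or computed from one; I and e_prev carry over from the previous line; the table rounds u and y to 3 d.p., halves away from zero)
n=0: y=0, sp=-3, e=sp−y=-3; I=-3, D=e−e_prev=-3; u=5/4·(-3)+1/2·(-3)+5/4·(-3)=-9; next y=1/10·0+1/4·(-9)=-2.25
n=1: y=-2.25, sp=-3, e=sp−y=-0.75; I=-3.75, D=e−e_prev=2.25; u=5/4·(-0.75)+1/2·(-3.75)+5/4·2.25=0; next y=1/10·(-2.25)+1/4·0=-0.225
n=2: y=-0.225, sp=-3, e=sp−y=-2.775; I=-6.525, D=e−e_prev=-2.025; u=5/4·(-2.775)+1/2·(-6.525)+5/4·(-2.025)=-9.2625; next y=1/10·(-0.225)+1/4·(-9.2625)=-2.338125
n=3: y=-2.338125, sp=3, e=sp−y=5.338125; I=-1.186875, D=e−e_prev=8.113125; u=5/4·5.338125+1/2·(-1.186875)+5/4·8.113125=16.220625; next y=1/10·(-2.338125)+1/4·16.220625≈3.821344
n=4: y≈3.821344, sp=3, e=sp−y≈-0.821344; I≈-2.008219, D=e−e_prev≈-6.159469; u=5/4·(-0.821344)+1/2·(-2.008219)+5/4·(-6.159469)≈-9.730125; next y=1/10·3.821344+1/4·(-9.730125)≈-2.050397
n=5: y≈-2.050397, sp=3, e=sp−y≈5.050397; I≈3.042178, D=e−e_prev≈5.871741; u=5/4·5.050397+1/2·3.042178+5/4·5.871741≈15.173761; next y=1/10·(-2.050397)+1/4·15.173761≈3.588401
n=6: y≈3.588401, sp=3, e=sp−y≈-0.588401; I≈2.453778, D=e−e_prev≈-5.638797; u=5/4·(-0.588401)+1/2·2.453778+5/4·(-5.638797)≈-6.557109; next y=1/10·3.588401+1/4·(-6.557109)≈-1.280437
n=7: y≈-1.280437, sp=3, e=sp−y≈4.280437; I≈6.734215, D=e−e_prev≈4.868838; u=5/4·4.280437+1/2·6.734215+5/4·4.868838≈14.803701; next y=1/10·(-1.280437)+1/4·14.803701≈3.572881
n=8: y≈3.572881, sp=-2, e=sp−y≈-5.572881; I≈1.161333, D=e−e_prev≈-9.853319; u=5/4·(-5.572881)+1/2·1.161333+5/4·(-9.853319)≈-18.702084; next y=1/10·3.572881+1/4·(-18.702084)≈-4.318233
n=9: y≈-4.318233, sp=-2, e=sp−y≈2.318233; I≈3.479566, D=e−e_prev≈7.891114; u=5/4·2.318233+1/2·3.479566+5/4·7.891114≈14.501467; next y=1/10·(-4.318233)+1/4·14.501467≈3.193543
n=10: y≈3.193543, sp=-2, e=sp−y≈-5.193543; I≈-1.713977, D=e−e_prev≈-7.511776; u=5/4·(-5.193543)+1/2·(-1.713977)+5/4·(-7.511776)≈-16.738638; next y=1/10·3.193543+1/4·(-16.738638)≈-3.865305
n=11: y≈-3.865305, sp=-2, e=sp−y≈1.865305; I≈0.151328, D=e−e_prev≈7.058849; u=5/4·1.865305+1/2·0.151328+5/4·7.058849≈11.230856; next y=1/10·(-3.865305)+1/4·11.230856≈2.421184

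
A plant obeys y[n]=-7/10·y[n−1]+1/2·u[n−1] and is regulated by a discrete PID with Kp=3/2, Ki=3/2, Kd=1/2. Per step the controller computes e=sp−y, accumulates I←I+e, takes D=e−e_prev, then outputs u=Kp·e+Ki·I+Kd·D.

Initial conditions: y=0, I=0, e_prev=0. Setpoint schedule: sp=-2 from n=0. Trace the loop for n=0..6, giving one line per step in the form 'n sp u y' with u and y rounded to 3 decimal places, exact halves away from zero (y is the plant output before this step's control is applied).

0 -2 -7.000 0.000
1 -2 3.250 -3.500
2 -2 -22.763 4.075
3 -2 35.993 -14.234
4 -2 -102.489 27.960
5 -2 219.387 -70.817
6 -2 -532.064 159.265

(exact arithmetic carried between steps; '≈' marks a value shown rounded to 6 d.p. or computed from one; I and e_prev carry over from the previous line; the table rounds u and y to 3 d.p., halves away from zero)
n=0: y=0, sp=-2, e=sp−y=-2; I=-2, D=e−e_prev=-2; u=3/2·(-2)+3/2·(-2)+1/2·(-2)=-7; next y=-7/10·0+1/2·(-7)=-3.5
n=1: y=-3.5, sp=-2, e=sp−y=1.5; I=-0.5, D=e−e_prev=3.5; u=3/2·1.5+3/2·(-0.5)+1/2·3.5=3.25; next y=-7/10·(-3.5)+1/2·3.25=4.075
n=2: y=4.075, sp=-2, e=sp−y=-6.075; I=-6.575, D=e−e_prev=-7.575; u=3/2·(-6.075)+3/2·(-6.575)+1/2·(-7.575)=-22.7625; next y=-7/10·4.075+1/2·(-22.7625)=-14.23375
n=3: y=-14.23375, sp=-2, e=sp−y=12.23375; I=5.65875, D=e−e_prev=18.30875; u=3/2·12.23375+3/2·5.65875+1/2·18.30875=35.993125; next y=-7/10·(-14.23375)+1/2·35.993125≈27.960188
n=4: y≈27.960188, sp=-2, e=sp−y≈-29.960188; I≈-24.301438, D=e−e_prev≈-42.193938; u=3/2·(-29.960188)+3/2·(-24.301438)+1/2·(-42.193938)≈-102.489406; next y=-7/10·27.960188+1/2·(-102.489406)≈-70.816834
n=5: y≈-70.816834, sp=-2, e=sp−y≈68.816834; I≈44.515397, D=e−e_prev≈98.777022; u=3/2·68.816834+3/2·44.515397+1/2·98.777022≈219.386858; next y=-7/10·(-70.816834)+1/2·219.386858≈159.265213
n=6: y≈159.265213, sp=-2, e=sp−y≈-161.265213; I≈-116.749816, D=e−e_prev≈-230.082047; u=3/2·(-161.265213)+3/2·(-116.749816)+1/2·(-230.082047)≈-532.063567; next y=-7/10·159.265213+1/2·(-532.063567)≈-377.517433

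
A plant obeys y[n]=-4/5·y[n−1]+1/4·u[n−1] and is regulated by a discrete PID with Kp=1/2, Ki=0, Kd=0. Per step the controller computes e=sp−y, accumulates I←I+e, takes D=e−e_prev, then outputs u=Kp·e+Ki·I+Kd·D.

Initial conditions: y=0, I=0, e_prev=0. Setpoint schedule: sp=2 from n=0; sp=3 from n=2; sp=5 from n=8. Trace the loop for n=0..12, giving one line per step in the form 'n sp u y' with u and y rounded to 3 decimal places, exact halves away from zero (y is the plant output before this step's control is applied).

0 2 1.000 0.000
1 2 0.875 0.250
2 3 1.491 0.019
3 3 1.321 0.358
4 3 1.478 0.044
5 3 1.333 0.334
6 3 1.467 0.066
7 3 1.343 0.314
8 5 2.458 0.085
9 5 2.227 0.547
10 5 2.440 0.119
11 5 2.243 0.515
12 5 2.426 0.149

(exact arithmetic carried between steps; '≈' marks a value shown rounded to 6 d.p. or computed from one; I and e_prev carry over from the previous line; the table rounds u and y to 3 d.p., halves away from zero)
n=0: y=0, sp=2, e=sp−y=2; I=2, D=e−e_prev=2; u=1/2·2+0·2+0·2=1; next y=-4/5·0+1/4·1=0.25
n=1: y=0.25, sp=2, e=sp−y=1.75; I=3.75, D=e−e_prev=-0.25; u=1/2·1.75+0·3.75+0·(-0.25)=0.875; next y=-4/5·0.25+1/4·0.875=0.01875
n=2: y=0.01875, sp=3, e=sp−y=2.98125; I=6.73125, D=e−e_prev=1.23125; u=1/2·2.98125+0·6.73125+0·1.23125=1.490625; next y=-4/5·0.01875+1/4·1.490625≈0.357656
n=3: y≈0.357656, sp=3, e=sp−y≈2.642344; I≈9.373594, D=e−e_prev≈-0.338906; u=1/2·2.642344+0·9.373594+0·(-0.338906)≈1.321172; next y=-4/5·0.357656+1/4·1.321172≈0.044168
n=4: y≈0.044168, sp=3, e=sp−y≈2.955832; I≈12.329426, D=e−e_prev≈0.313488; u=1/2·2.955832+0·12.329426+0·0.313488≈1.477916; next y=-4/5·0.044168+1/4·1.477916≈0.334145
n=5: y≈0.334145, sp=3, e=sp−y≈2.665855; I≈14.995281, D=e−e_prev≈-0.289977; u=1/2·2.665855+0·14.995281+0·(-0.289977)≈1.332928; next y=-4/5·0.334145+1/4·1.332928≈0.065916
n=6: y≈0.065916, sp=3, e=sp−y≈2.934084; I≈17.929365, D=e−e_prev≈0.268228; u=1/2·2.934084+0·17.929365+0·0.268228≈1.467042; next y=-4/5·0.065916+1/4·1.467042≈0.314027
n=7: y≈0.314027, sp=3, e=sp−y≈2.685973; I≈20.615337, D=e−e_prev≈-0.248111; u=1/2·2.685973+0·20.615337+0·(-0.248111)≈1.342986; next y=-4/5·0.314027+1/4·1.342986≈0.084525
n=8: y≈0.084525, sp=5, e=sp−y≈4.915475; I≈25.530813, D=e−e_prev≈2.229503; u=1/2·4.915475+0·25.530813+0·2.229503≈2.457738; next y=-4/5·0.084525+1/4·2.457738≈0.546815
n=9: y≈0.546815, sp=5, e=sp−y≈4.453185; I≈29.983998, D=e−e_prev≈-0.462290; u=1/2·4.453185+0·29.983998+0·(-0.462290)≈2.226593; next y=-4/5·0.546815+1/4·2.226593≈0.119196
n=10: y≈0.119196, sp=5, e=sp−y≈4.880804; I≈34.864802, D=e−e_prev≈0.427618; u=1/2·4.880804+0·34.864802+0·0.427618≈2.440402; next y=-4/5·0.119196+1/4·2.440402≈0.514743
n=11: y≈0.514743, sp=5, e=sp−y≈4.485257; I≈39.350058, D=e−e_prev≈-0.395547; u=1/2·4.485257+0·39.350058+0·(-0.395547)≈2.242628; next y=-4/5·0.514743+1/4·2.242628≈0.148862
n=12: y≈0.148862, sp=5, e=sp−y≈4.851138; I≈44.201196, D=e−e_prev≈0.365881; u=1/2·4.851138+0·44.201196+0·0.365881≈2.425569; next y=-4/5·0.148862+1/4·2.425569≈0.487302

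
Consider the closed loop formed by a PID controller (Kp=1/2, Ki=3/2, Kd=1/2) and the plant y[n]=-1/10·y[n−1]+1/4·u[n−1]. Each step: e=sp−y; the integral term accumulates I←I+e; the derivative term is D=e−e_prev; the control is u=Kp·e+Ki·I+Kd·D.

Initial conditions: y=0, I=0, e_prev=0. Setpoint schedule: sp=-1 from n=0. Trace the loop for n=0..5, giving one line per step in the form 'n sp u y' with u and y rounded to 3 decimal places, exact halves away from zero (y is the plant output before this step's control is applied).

(exact arithmetic carried between steps; '≈' marks a value shown rounded to 6 d.p. or computed from one; I and e_prev carry over from the previous line; the table rounds u and y to 3 d.p., halves away from zero)
n=0: y=0, sp=-1, e=sp−y=-1; I=-1, D=e−e_prev=-1; u=1/2·(-1)+3/2·(-1)+1/2·(-1)=-2.5; next y=-1/10·0+1/4·(-2.5)=-0.625
n=1: y=-0.625, sp=-1, e=sp−y=-0.375; I=-1.375, D=e−e_prev=0.625; u=1/2·(-0.375)+3/2·(-1.375)+1/2·0.625=-1.9375; next y=-1/10·(-0.625)+1/4·(-1.9375)=-0.421875
n=2: y=-0.421875, sp=-1, e=sp−y=-0.578125; I=-1.953125, D=e−e_prev=-0.203125; u=1/2·(-0.578125)+3/2·(-1.953125)+1/2·(-0.203125)≈-3.320313; next y=-1/10·(-0.421875)+1/4·(-3.320313)≈-0.787891
n=3: y≈-0.787891, sp=-1, e=sp−y≈-0.212109; I≈-2.165234, D=e−e_prev≈0.366016; u=1/2·(-0.212109)+3/2·(-2.165234)+1/2·0.366016≈-3.170898; next y=-1/10·(-0.787891)+1/4·(-3.170898)≈-0.713936
n=4: y≈-0.713936, sp=-1, e=sp−y≈-0.286064; I≈-2.451299, D=e−e_prev≈-0.073955; u=1/2·(-0.286064)+3/2·(-2.451299)+1/2·(-0.073955)≈-3.856958; next y=-1/10·(-0.713936)+1/4·(-3.856958)≈-0.892846
n=5: y≈-0.892846, sp=-1, e=sp−y≈-0.107154; I≈-2.558453, D=e−e_prev≈0.178910; u=1/2·(-0.107154)+3/2·(-2.558453)+1/2·0.178910≈-3.801801; next y=-1/10·(-0.892846)+1/4·(-3.801801)≈-0.861166

0 -1 -2.500 0.000
1 -1 -1.938 -0.625
2 -1 -3.320 -0.422
3 -1 -3.171 -0.788
4 -1 -3.857 -0.714
5 -1 -3.802 -0.893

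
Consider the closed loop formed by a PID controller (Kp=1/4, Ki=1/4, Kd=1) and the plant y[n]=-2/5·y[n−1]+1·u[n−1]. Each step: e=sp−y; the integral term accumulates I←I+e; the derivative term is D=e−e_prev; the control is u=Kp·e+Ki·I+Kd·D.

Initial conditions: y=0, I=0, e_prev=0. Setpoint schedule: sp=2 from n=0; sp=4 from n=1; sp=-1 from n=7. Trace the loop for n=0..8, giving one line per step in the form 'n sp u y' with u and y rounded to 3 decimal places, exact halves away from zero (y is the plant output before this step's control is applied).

0 2 3.000 0.000
1 4 0.000 3.000
2 4 7.550 -1.200
3 4 -9.195 8.030
4 4 29.683 -12.407
5 4 -57.231 34.646
6 4 140.763 -71.090
7 -1 -314.133 169.199
8 -1 715.124 -381.813

(exact arithmetic carried between steps; '≈' marks a value shown rounded to 6 d.p. or computed from one; I and e_prev carry over from the previous line; the table rounds u and y to 3 d.p., halves away from zero)
n=0: y=0, sp=2, e=sp−y=2; I=2, D=e−e_prev=2; u=1/4·2+1/4·2+1·2=3; next y=-2/5·0+1·3=3
n=1: y=3, sp=4, e=sp−y=1; I=3, D=e−e_prev=-1; u=1/4·1+1/4·3+1·(-1)=0; next y=-2/5·3+1·0=-1.2
n=2: y=-1.2, sp=4, e=sp−y=5.2; I=8.2, D=e−e_prev=4.2; u=1/4·5.2+1/4·8.2+1·4.2=7.55; next y=-2/5·(-1.2)+1·7.55=8.03
n=3: y=8.03, sp=4, e=sp−y=-4.03; I=4.17, D=e−e_prev=-9.23; u=1/4·(-4.03)+1/4·4.17+1·(-9.23)=-9.195; next y=-2/5·8.03+1·(-9.195)=-12.407
n=4: y=-12.407, sp=4, e=sp−y=16.407; I=20.577, D=e−e_prev=20.437; u=1/4·16.407+1/4·20.577+1·20.437=29.683; next y=-2/5·(-12.407)+1·29.683=34.6458
n=5: y=34.6458, sp=4, e=sp−y=-30.6458; I=-10.0688, D=e−e_prev=-47.0528; u=1/4·(-30.6458)+1/4·(-10.0688)+1·(-47.0528)=-57.23145; next y=-2/5·34.6458+1·(-57.23145)=-71.08977
n=6: y=-71.08977, sp=4, e=sp−y=75.08977; I=65.02097, D=e−e_prev=105.73557; u=1/4·75.08977+1/4·65.02097+1·105.73557=140.763255; next y=-2/5·(-71.08977)+1·140.763255=169.199163
n=7: y=169.199163, sp=-1, e=sp−y=-170.199163; I=-105.178193, D=e−e_prev=-245.288933; u=1/4·(-170.199163)+1/4·(-105.178193)+1·(-245.288933)=-314.133272; next y=-2/5·169.199163+1·(-314.133272)≈-381.812937
n=8: y≈-381.812937, sp=-1, e=sp−y≈380.812937; I≈275.634744, D=e−e_prev≈551.012100; u=1/4·380.812937+1/4·275.634744+1·551.012100≈715.124021; next y=-2/5·(-381.812937)+1·715.124021≈867.849195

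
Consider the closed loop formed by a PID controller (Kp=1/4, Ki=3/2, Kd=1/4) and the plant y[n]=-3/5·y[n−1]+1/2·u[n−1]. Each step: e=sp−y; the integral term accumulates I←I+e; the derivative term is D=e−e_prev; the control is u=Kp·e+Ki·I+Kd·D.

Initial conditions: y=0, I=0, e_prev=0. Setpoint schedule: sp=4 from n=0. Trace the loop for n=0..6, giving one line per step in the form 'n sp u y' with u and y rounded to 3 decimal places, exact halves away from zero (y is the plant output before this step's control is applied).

(exact arithmetic carried between steps; '≈' marks a value shown rounded to 6 d.p. or computed from one; I and e_prev carry over from the previous line; the table rounds u and y to 3 d.p., halves away from zero)
n=0: y=0, sp=4, e=sp−y=4; I=4, D=e−e_prev=4; u=1/4·4+3/2·4+1/4·4=8; next y=-3/5·0+1/2·8=4
n=1: y=4, sp=4, e=sp−y=0; I=4, D=e−e_prev=-4; u=1/4·0+3/2·4+1/4·(-4)=5; next y=-3/5·4+1/2·5=0.1
n=2: y=0.1, sp=4, e=sp−y=3.9; I=7.9, D=e−e_prev=3.9; u=1/4·3.9+3/2·7.9+1/4·3.9=13.8; next y=-3/5·0.1+1/2·13.8=6.84
n=3: y=6.84, sp=4, e=sp−y=-2.84; I=5.06, D=e−e_prev=-6.74; u=1/4·(-2.84)+3/2·5.06+1/4·(-6.74)=5.195; next y=-3/5·6.84+1/2·5.195=-1.5065
n=4: y=-1.5065, sp=4, e=sp−y=5.5065; I=10.5665, D=e−e_prev=8.3465; u=1/4·5.5065+3/2·10.5665+1/4·8.3465=19.313; next y=-3/5·(-1.5065)+1/2·19.313=10.5604
n=5: y=10.5604, sp=4, e=sp−y=-6.5604; I=4.0061, D=e−e_prev=-12.0669; u=1/4·(-6.5604)+3/2·4.0061+1/4·(-12.0669)=1.352325; next y=-3/5·10.5604+1/2·1.352325≈-5.660078
n=6: y≈-5.660078, sp=4, e=sp−y≈9.660078; I≈13.666178, D=e−e_prev≈16.220478; u=1/4·9.660078+3/2·13.666178+1/4·16.220478≈26.969405; next y=-3/5·(-5.660078)+1/2·26.969405≈16.880749

0 4 8.000 0.000
1 4 5.000 4.000
2 4 13.800 0.100
3 4 5.195 6.840
4 4 19.313 -1.507
5 4 1.352 10.560
6 4 26.969 -5.660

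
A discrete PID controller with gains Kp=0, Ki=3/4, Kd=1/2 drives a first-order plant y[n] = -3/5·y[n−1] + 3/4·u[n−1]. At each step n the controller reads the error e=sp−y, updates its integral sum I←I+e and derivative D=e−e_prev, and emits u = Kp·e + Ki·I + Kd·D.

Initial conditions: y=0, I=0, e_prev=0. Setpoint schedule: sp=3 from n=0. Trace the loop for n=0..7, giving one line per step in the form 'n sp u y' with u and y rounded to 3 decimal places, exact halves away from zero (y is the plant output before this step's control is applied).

0 3 3.750 0.000
1 3 0.984 2.813
2 3 7.233 -0.949
3 3 -0.365 5.995
4 3 13.192 -3.871
5 3 -6.697 12.217
6 3 25.146 -12.352
7 3 -23.903 26.271

(exact arithmetic carried between steps; '≈' marks a value shown rounded to 6 d.p. or computed from one; I and e_prev carry over from the previous line; the table rounds u and y to 3 d.p., halves away from zero)
n=0: y=0, sp=3, e=sp−y=3; I=3, D=e−e_prev=3; u=0·3+3/4·3+1/2·3=3.75; next y=-3/5·0+3/4·3.75=2.8125
n=1: y=2.8125, sp=3, e=sp−y=0.1875; I=3.1875, D=e−e_prev=-2.8125; u=0·0.1875+3/4·3.1875+1/2·(-2.8125)=0.984375; next y=-3/5·2.8125+3/4·0.984375≈-0.949219
n=2: y≈-0.949219, sp=3, e=sp−y≈3.949219; I≈7.136719, D=e−e_prev≈3.761719; u=0·3.949219+3/4·7.136719+1/2·3.761719≈7.233398; next y=-3/5·(-0.949219)+3/4·7.233398≈5.994580
n=3: y≈5.994580, sp=3, e=sp−y≈-2.994580; I≈4.142139, D=e−e_prev≈-6.943799; u=0·(-2.994580)+3/4·4.142139+1/2·(-6.943799)≈-0.365295; next y=-3/5·5.994580+3/4·(-0.365295)≈-3.870720
n=4: y≈-3.870720, sp=3, e=sp−y≈6.870720; I≈11.012858, D=e−e_prev≈9.865300; u=0·6.870720+3/4·11.012858+1/2·9.865300≈13.192294; next y=-3/5·(-3.870720)+3/4·13.192294≈12.216652
n=5: y≈12.216652, sp=3, e=sp−y≈-9.216652; I≈1.796206, D=e−e_prev≈-16.087372; u=0·(-9.216652)+3/4·1.796206+1/2·(-16.087372)≈-6.696531; next y=-3/5·12.216652+3/4·(-6.696531)≈-12.352389
n=6: y≈-12.352389, sp=3, e=sp−y≈15.352389; I≈17.148596, D=e−e_prev≈24.569041; u=0·15.352389+3/4·17.148596+1/2·24.569041≈25.145967; next y=-3/5·(-12.352389)+3/4·25.145967≈26.270909
n=7: y≈26.270909, sp=3, e=sp−y≈-23.270909; I≈-6.122313, D=e−e_prev≈-38.623299; u=0·(-23.270909)+3/4·(-6.122313)+1/2·(-38.623299)≈-23.903384; next y=-3/5·26.270909+3/4·(-23.903384)≈-33.690084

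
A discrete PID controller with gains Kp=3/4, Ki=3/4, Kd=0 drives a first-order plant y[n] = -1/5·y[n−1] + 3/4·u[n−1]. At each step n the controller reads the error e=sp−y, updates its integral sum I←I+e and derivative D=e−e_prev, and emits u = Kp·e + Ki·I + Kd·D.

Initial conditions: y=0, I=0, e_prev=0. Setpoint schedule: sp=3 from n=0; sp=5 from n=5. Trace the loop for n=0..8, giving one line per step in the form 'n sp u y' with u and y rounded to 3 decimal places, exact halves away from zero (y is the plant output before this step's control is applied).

(exact arithmetic carried between steps; '≈' marks a value shown rounded to 6 d.p. or computed from one; I and e_prev carry over from the previous line; the table rounds u and y to 3 d.p., halves away from zero)
n=0: y=0, sp=3, e=sp−y=3; I=3, D=e−e_prev=3; u=3/4·3+3/4·3+0·3=4.5; next y=-1/5·0+3/4·4.5=3.375
n=1: y=3.375, sp=3, e=sp−y=-0.375; I=2.625, D=e−e_prev=-3.375; u=3/4·(-0.375)+3/4·2.625+0·(-3.375)=1.6875; next y=-1/5·3.375+3/4·1.6875=0.590625
n=2: y=0.590625, sp=3, e=sp−y=2.409375; I=5.034375, D=e−e_prev=2.784375; u=3/4·2.409375+3/4·5.034375+0·2.784375≈5.582813; next y=-1/5·0.590625+3/4·5.582813≈4.068984
n=3: y≈4.068984, sp=3, e=sp−y≈-1.068984; I≈3.965391, D=e−e_prev≈-3.478359; u=3/4·(-1.068984)+3/4·3.965391+0·(-3.478359)≈2.172305; next y=-1/5·4.068984+3/4·2.172305≈0.815432
n=4: y≈0.815432, sp=3, e=sp−y≈2.184568; I≈6.149959, D=e−e_prev≈3.253553; u=3/4·2.184568+3/4·6.149959+0·3.253553≈6.250896; next y=-1/5·0.815432+3/4·6.250896≈4.525085
n=5: y≈4.525085, sp=5, e=sp−y≈0.474915; I≈6.624874, D=e−e_prev≈-1.709654; u=3/4·0.474915+3/4·6.624874+0·(-1.709654)≈5.324841; next y=-1/5·4.525085+3/4·5.324841≈3.088614
n=6: y≈3.088614, sp=5, e=sp−y≈1.911386; I≈8.536260, D=e−e_prev≈1.436471; u=3/4·1.911386+3/4·8.536260+0·1.436471≈7.835734; next y=-1/5·3.088614+3/4·7.835734≈5.259078
n=7: y≈5.259078, sp=5, e=sp−y≈-0.259078; I≈8.277182, D=e−e_prev≈-2.170464; u=3/4·(-0.259078)+3/4·8.277182+0·(-2.170464)≈6.013578; next y=-1/5·5.259078+3/4·6.013578≈3.458368
n=8: y≈3.458368, sp=5, e=sp−y≈1.541632; I≈9.818814, D=e−e_prev≈1.800710; u=3/4·1.541632+3/4·9.818814+0·1.800710≈8.520335; next y=-1/5·3.458368+3/4·8.520335≈5.698577

0 3 4.500 0.000
1 3 1.688 3.375
2 3 5.583 0.591
3 3 2.172 4.069
4 3 6.251 0.815
5 5 5.325 4.525
6 5 7.836 3.089
7 5 6.014 5.259
8 5 8.520 3.458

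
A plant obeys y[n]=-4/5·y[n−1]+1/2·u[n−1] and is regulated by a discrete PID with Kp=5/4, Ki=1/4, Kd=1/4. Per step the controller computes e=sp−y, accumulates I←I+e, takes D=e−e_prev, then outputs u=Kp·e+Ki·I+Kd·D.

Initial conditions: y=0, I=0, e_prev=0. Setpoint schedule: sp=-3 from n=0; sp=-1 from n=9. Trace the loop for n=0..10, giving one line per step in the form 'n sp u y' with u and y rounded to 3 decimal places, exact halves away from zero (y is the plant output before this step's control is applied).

(exact arithmetic carried between steps; '≈' marks a value shown rounded to 6 d.p. or computed from one; I and e_prev carry over from the previous line; the table rounds u and y to 3 d.p., halves away from zero)
n=0: y=0, sp=-3, e=sp−y=-3; I=-3, D=e−e_prev=-3; u=5/4·(-3)+1/4·(-3)+1/4·(-3)=-5.25; next y=-4/5·0+1/2·(-5.25)=-2.625
n=1: y=-2.625, sp=-3, e=sp−y=-0.375; I=-3.375, D=e−e_prev=2.625; u=5/4·(-0.375)+1/4·(-3.375)+1/4·2.625=-0.65625; next y=-4/5·(-2.625)+1/2·(-0.65625)=1.771875
n=2: y=1.771875, sp=-3, e=sp−y=-4.771875; I=-8.146875, D=e−e_prev=-4.396875; u=5/4·(-4.771875)+1/4·(-8.146875)+1/4·(-4.396875)≈-9.100781; next y=-4/5·1.771875+1/2·(-9.100781)≈-5.967891
n=3: y≈-5.967891, sp=-3, e=sp−y≈2.967891; I≈-5.178984, D=e−e_prev≈7.739766; u=5/4·2.967891+1/4·(-5.178984)+1/4·7.739766≈4.350059; next y=-4/5·(-5.967891)+1/2·4.350059≈6.949342
n=4: y≈6.949342, sp=-3, e=sp−y≈-9.949342; I≈-15.128326, D=e−e_prev≈-12.917232; u=5/4·(-9.949342)+1/4·(-15.128326)+1/4·(-12.917232)≈-19.448067; next y=-4/5·6.949342+1/2·(-19.448067)≈-15.283507
n=5: y≈-15.283507, sp=-3, e=sp−y≈12.283507; I≈-2.844819, D=e−e_prev≈22.232849; u=5/4·12.283507+1/4·(-2.844819)+1/4·22.232849≈20.201391; next y=-4/5·(-15.283507)+1/2·20.201391≈22.327501
n=6: y≈22.327501, sp=-3, e=sp−y≈-25.327501; I≈-28.172320, D=e−e_prev≈-37.611008; u=5/4·(-25.327501)+1/4·(-28.172320)+1/4·(-37.611008)≈-48.105208; next y=-4/5·22.327501+1/2·(-48.105208)≈-41.914605
n=7: y≈-41.914605, sp=-3, e=sp−y≈38.914605; I≈10.742285, D=e−e_prev≈64.242106; u=5/4·38.914605+1/4·10.742285+1/4·64.242106≈67.389354; next y=-4/5·(-41.914605)+1/2·67.389354≈67.226361
n=8: y≈67.226361, sp=-3, e=sp−y≈-70.226361; I≈-59.484076, D=e−e_prev≈-109.140966; u=5/4·(-70.226361)+1/4·(-59.484076)+1/4·(-109.140966)≈-129.939212; next y=-4/5·67.226361+1/2·(-129.939212)≈-118.750694
n=9: y≈-118.750694, sp=-1, e=sp−y≈117.750694; I≈58.266618, D=e−e_prev≈187.977055; u=5/4·117.750694+1/4·58.266618+1/4·187.977055≈208.749286; next y=-4/5·(-118.750694)+1/2·208.749286≈199.375199
n=10: y≈199.375199, sp=-1, e=sp−y≈-200.375199; I≈-142.108581, D=e−e_prev≈-318.125893; u=5/4·(-200.375199)+1/4·(-142.108581)+1/4·(-318.125893)≈-365.527617; next y=-4/5·199.375199+1/2·(-365.527617)≈-342.263967

0 -3 -5.250 0.000
1 -3 -0.656 -2.625
2 -3 -9.101 1.772
3 -3 4.350 -5.968
4 -3 -19.448 6.949
5 -3 20.201 -15.284
6 -3 -48.105 22.328
7 -3 67.389 -41.915
8 -3 -129.939 67.226
9 -1 208.749 -118.751
10 -1 -365.528 199.375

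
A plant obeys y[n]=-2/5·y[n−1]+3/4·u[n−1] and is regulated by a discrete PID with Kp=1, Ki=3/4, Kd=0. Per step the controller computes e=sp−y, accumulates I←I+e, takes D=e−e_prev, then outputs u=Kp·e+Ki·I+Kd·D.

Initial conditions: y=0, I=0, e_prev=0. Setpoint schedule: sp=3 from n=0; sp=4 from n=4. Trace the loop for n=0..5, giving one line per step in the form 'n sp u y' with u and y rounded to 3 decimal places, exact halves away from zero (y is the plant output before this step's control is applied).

(exact arithmetic carried between steps; '≈' marks a value shown rounded to 6 d.p. or computed from one; I and e_prev carry over from the previous line; the table rounds u and y to 3 d.p., halves away from zero)
n=0: y=0, sp=3, e=sp−y=3; I=3, D=e−e_prev=3; u=1·3+3/4·3+0·3=5.25; next y=-2/5·0+3/4·5.25=3.9375
n=1: y=3.9375, sp=3, e=sp−y=-0.9375; I=2.0625, D=e−e_prev=-3.9375; u=1·(-0.9375)+3/4·2.0625+0·(-3.9375)=0.609375; next y=-2/5·3.9375+3/4·0.609375≈-1.117969
n=2: y≈-1.117969, sp=3, e=sp−y≈4.117969; I≈6.180469, D=e−e_prev≈5.055469; u=1·4.117969+3/4·6.180469+0·5.055469≈8.753320; next y=-2/5·(-1.117969)+3/4·8.753320≈7.012178
n=3: y≈7.012178, sp=3, e=sp−y≈-4.012178; I≈2.168291, D=e−e_prev≈-8.130146; u=1·(-4.012178)+3/4·2.168291+0·(-8.130146)≈-2.385959; next y=-2/5·7.012178+3/4·(-2.385959)≈-4.594341
n=4: y≈-4.594341, sp=4, e=sp−y≈8.594341; I≈10.762632, D=e−e_prev≈12.606518; u=1·8.594341+3/4·10.762632+0·12.606518≈16.666314; next y=-2/5·(-4.594341)+3/4·16.666314≈14.337472
n=5: y≈14.337472, sp=4, e=sp−y≈-10.337472; I≈0.425160, D=e−e_prev≈-18.931813; u=1·(-10.337472)+3/4·0.425160+0·(-18.931813)≈-10.018602; next y=-2/5·14.337472+3/4·(-10.018602)≈-13.248941

0 3 5.250 0.000
1 3 0.609 3.938
2 3 8.753 -1.118
3 3 -2.386 7.012
4 4 16.666 -4.594
5 4 -10.019 14.337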